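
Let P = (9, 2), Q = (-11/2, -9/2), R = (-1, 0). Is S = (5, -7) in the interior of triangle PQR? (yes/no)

Barycentric coordinates of S: (13/8, 41/18, -209/72).
The three coordinates are positive, positive, negative; a point is interior exactly when all three are positive.

no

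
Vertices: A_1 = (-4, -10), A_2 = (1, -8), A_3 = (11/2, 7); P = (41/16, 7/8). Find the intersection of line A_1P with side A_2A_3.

(19/4, 9/2)

Barycentric coordinates of P with respect to A_1A_2A_3: (1/4, 1/8, 5/8).
On side A_2A_3 the A_1-coordinate is zero; dropping P's A_1-weight 1/4 and renormalizing the remaining 1/8 : 5/8 gives weights 1/6, 5/6 on A_2, A_3.
Q = (1/6)·(1, -8) + (5/6)·(11/2, 7) = (19/4, 9/2).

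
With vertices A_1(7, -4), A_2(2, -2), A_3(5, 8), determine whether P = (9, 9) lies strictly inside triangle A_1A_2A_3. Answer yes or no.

Barycentric coordinates of P: (37/56, -25/28, 69/56).
The three coordinates are positive, negative, positive; a point is interior exactly when all three are positive.

no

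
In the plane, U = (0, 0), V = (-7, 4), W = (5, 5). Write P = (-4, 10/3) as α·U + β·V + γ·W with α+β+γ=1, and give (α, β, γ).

(1/5, 2/3, 2/15)

Signed area of the reference triangle: [UVW] = ½·(0·(4−5) + (-7)·(5−0) + 5·(0−4)) = ½·(0 − 35 − 20) = -55/2.
[PVW] = ½·((-4)·(4−5) + (-7)·(5−(10/3)) + 5·(10/3−4)) = ½·(4 − 35/3 − 10/3) = -11/2, so the U-coordinate is (-11/2)/(-55/2) = 1/5.
[UPW] = ½·(0·(10/3−5) + (-4)·(5−0) + 5·(0−(10/3))) = ½·(0 − 20 − 50/3) = -55/3, so the V-coordinate is 2/3.
[UVP] = ½·(0·(4−(10/3)) + (-7)·(10/3−0) + (-4)·(0−4)) = ½·(0 − 70/3 + 16) = -11/3, so the W-coordinate is 2/15.
Check: 1/5 + 2/3 + 2/15 = 1.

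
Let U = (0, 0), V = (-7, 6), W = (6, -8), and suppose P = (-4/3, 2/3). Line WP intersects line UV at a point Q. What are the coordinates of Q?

Barycentric coordinates of P with respect to UVW: (1/2, 1/3, 1/6).
On side UV the W-coordinate is zero; dropping P's W-weight 1/6 and renormalizing the remaining 1/2 : 1/3 gives weights 3/5, 2/5 on U, V.
Q = (3/5)·(0, 0) + (2/5)·(-7, 6) = (-14/5, 12/5).

(-14/5, 12/5)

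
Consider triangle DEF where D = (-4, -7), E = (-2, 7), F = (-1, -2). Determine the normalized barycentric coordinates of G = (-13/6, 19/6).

Signed area of the reference triangle: [DEF] = ½·((-4)·(7−(-2)) + (-2)·(-2−(-7)) + (-1)·(-7−7)) = ½·(-36 − 10 + 14) = -16.
[GEF] = ½·((-13/6)·(7−(-2)) + (-2)·(-2−(19/6)) + (-1)·(19/6−7)) = ½·(-39/2 + 31/3 + 23/6) = -8/3, so the D-coordinate is (-8/3)/(-16) = 1/6.
[DGF] = ½·((-4)·(19/6−(-2)) + (-13/6)·(-2−(-7)) + (-1)·(-7−(19/6))) = ½·(-62/3 − 65/6 + 61/6) = -32/3, so the E-coordinate is 2/3.
[DEG] = ½·((-4)·(7−(19/6)) + (-2)·(19/6−(-7)) + (-13/6)·(-7−7)) = ½·(-46/3 − 61/3 + 91/3) = -8/3, so the F-coordinate is 1/6.
Check: 1/6 + 2/3 + 1/6 = 1.

(1/6, 2/3, 1/6)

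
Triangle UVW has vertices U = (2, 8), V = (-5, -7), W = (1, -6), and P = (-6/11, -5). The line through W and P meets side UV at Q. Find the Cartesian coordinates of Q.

Barycentric coordinates of P with respect to UVW: (1/11, 3/11, 7/11).
On side UV the W-coordinate is zero; dropping P's W-weight 7/11 and renormalizing the remaining 1/11 : 3/11 gives weights 1/4, 3/4 on U, V.
Q = (1/4)·(2, 8) + (3/4)·(-5, -7) = (-13/4, -13/4).

(-13/4, -13/4)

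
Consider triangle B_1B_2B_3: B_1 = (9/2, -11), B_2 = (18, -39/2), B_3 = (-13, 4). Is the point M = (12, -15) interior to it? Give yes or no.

Barycentric coordinates of M: (6/215, 34/43, 39/215).
The three coordinates are positive, positive, positive; a point is interior exactly when all three are positive.

yes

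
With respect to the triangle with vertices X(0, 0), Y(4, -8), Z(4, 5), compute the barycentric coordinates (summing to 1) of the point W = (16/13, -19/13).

(9/13, 3/13, 1/13)

Signed area of the reference triangle: [XYZ] = ½·(0·(-8−5) + 4·(5−0) + 4·(0−(-8))) = ½·(0 + 20 + 32) = 26.
[WYZ] = ½·((16/13)·(-8−5) + 4·(5−(-19/13)) + 4·(-19/13−(-8))) = ½·(-16 + 336/13 + 340/13) = 18, so the X-coordinate is 18/26 = 9/13.
[XWZ] = ½·(0·(-19/13−5) + (16/13)·(5−0) + 4·(0−(-19/13))) = ½·(0 + 80/13 + 76/13) = 6, so the Y-coordinate is 3/13.
[XYW] = ½·(0·(-8−(-19/13)) + 4·(-19/13−0) + (16/13)·(0−(-8))) = ½·(0 − 76/13 + 128/13) = 2, so the Z-coordinate is 1/13.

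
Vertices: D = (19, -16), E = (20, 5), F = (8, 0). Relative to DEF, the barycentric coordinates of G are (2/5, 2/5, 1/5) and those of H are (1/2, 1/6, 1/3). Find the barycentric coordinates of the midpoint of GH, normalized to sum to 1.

Since both coordinate triples sum to 1, the midpoint's barycentrics are the componentwise average.
(2/5+1/2)/2 = 9/20; similarly 17/60 and 4/15.

(9/20, 17/60, 4/15)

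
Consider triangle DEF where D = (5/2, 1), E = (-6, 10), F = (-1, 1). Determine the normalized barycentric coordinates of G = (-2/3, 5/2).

(1/3, 1/6, 1/2)

Signed area of the reference triangle: [DEF] = ½·((5/2)·(10−1) + (-6)·(1−1) + (-1)·(1−10)) = ½·(45/2 + 0 + 9) = 63/4.
[GEF] = ½·((-2/3)·(10−1) + (-6)·(1−(5/2)) + (-1)·(5/2−10)) = ½·(-6 + 9 + 15/2) = 21/4, so the D-coordinate is (21/4)/(63/4) = 1/3.
[DGF] = ½·((5/2)·(5/2−1) + (-2/3)·(1−1) + (-1)·(1−(5/2))) = ½·(15/4 + 0 + 3/2) = 21/8, so the E-coordinate is 1/6.
[DEG] = ½·((5/2)·(10−(5/2)) + (-6)·(5/2−1) + (-2/3)·(1−10)) = ½·(75/4 − 9 + 6) = 63/8, so the F-coordinate is 1/2.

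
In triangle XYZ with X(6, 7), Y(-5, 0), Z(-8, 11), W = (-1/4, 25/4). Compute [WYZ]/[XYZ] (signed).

[XYZ] = ½·(6·(0−11) + (-5)·(11−7) + (-8)·(7−0)) = ½·(-66 − 20 − 56) = -71.
[WYZ] = ½·((-1/4)·(0−11) + (-5)·(11−(25/4)) + (-8)·(25/4−0)) = ½·(11/4 − 95/4 − 50) = -71/2, so the ratio is (-71/2)/(-71) = 1/2.

1/2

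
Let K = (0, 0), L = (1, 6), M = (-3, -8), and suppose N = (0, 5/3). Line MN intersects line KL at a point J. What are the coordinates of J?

Barycentric coordinates of N with respect to KLM: (1/3, 1/2, 1/6).
On side KL the M-coordinate is zero; dropping N's M-weight 1/6 and renormalizing the remaining 1/3 : 1/2 gives weights 2/5, 3/5 on K, L.
J = (2/5)·(0, 0) + (3/5)·(1, 6) = (3/5, 18/5).

(3/5, 18/5)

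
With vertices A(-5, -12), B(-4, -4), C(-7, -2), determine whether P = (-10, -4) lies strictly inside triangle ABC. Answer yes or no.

Barycentric coordinates of P: (6/13, -17/13, 24/13).
The three coordinates are positive, negative, positive; a point is interior exactly when all three are positive.

no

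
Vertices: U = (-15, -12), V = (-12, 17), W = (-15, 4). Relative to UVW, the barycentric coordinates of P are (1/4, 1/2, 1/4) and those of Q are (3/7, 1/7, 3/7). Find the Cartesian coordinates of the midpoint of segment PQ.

Barycentric coordinates of the midpoint are the average: (19/56, 9/28, 19/56).
Converting: (19/56)·U + (9/28)·V + (19/56)·W = (-393/28, 11/4).

(-393/28, 11/4)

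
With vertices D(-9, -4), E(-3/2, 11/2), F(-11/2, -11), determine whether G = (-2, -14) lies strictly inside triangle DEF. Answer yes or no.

Barycentric coordinates of G: (-279/343, 8/49, 566/343).
The three coordinates are negative, positive, positive; a point is interior exactly when all three are positive.

no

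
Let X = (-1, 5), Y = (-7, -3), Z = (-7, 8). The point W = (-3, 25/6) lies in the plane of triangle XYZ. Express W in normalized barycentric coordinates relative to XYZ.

Signed area of the reference triangle: [XYZ] = ½·((-1)·(-3−8) + (-7)·(8−5) + (-7)·(5−(-3))) = ½·(11 − 21 − 56) = -33.
[WYZ] = ½·((-3)·(-3−8) + (-7)·(8−(25/6)) + (-7)·(25/6−(-3))) = ½·(33 − 161/6 − 301/6) = -22, so the X-coordinate is (-22)/(-33) = 2/3.
[XWZ] = ½·((-1)·(25/6−8) + (-3)·(8−5) + (-7)·(5−(25/6))) = ½·(23/6 − 9 − 35/6) = -11/2, so the Y-coordinate is 1/6.
[XYW] = ½·((-1)·(-3−(25/6)) + (-7)·(25/6−5) + (-3)·(5−(-3))) = ½·(43/6 + 35/6 − 24) = -11/2, so the Z-coordinate is 1/6.

(2/3, 1/6, 1/6)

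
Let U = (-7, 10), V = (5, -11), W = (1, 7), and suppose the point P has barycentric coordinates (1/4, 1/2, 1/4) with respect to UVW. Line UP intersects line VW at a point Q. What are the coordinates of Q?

Line UP meets VW where the U-coordinate vanishes; zeroing P's U-weight and renormalizing leaves V, W-weights 1/2 : 1/4 → (2/3, 1/3).
So Q = (2/3)·V + (1/3)·W = (11/3, -5).

(11/3, -5)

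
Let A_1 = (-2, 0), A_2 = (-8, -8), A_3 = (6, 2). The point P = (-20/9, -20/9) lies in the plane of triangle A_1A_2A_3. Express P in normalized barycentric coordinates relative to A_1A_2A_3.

(4/9, 1/3, 2/9)

Signed area of the reference triangle: [A_1A_2A_3] = ½·((-2)·(-8−2) + (-8)·(2−0) + 6·(0−(-8))) = ½·(20 − 16 + 48) = 26.
[PA_2A_3] = ½·((-20/9)·(-8−2) + (-8)·(2−(-20/9)) + 6·(-20/9−(-8))) = ½·(200/9 − 304/9 + 104/3) = 104/9, so the A_1-coordinate is (104/9)/26 = 4/9.
[A_1PA_3] = ½·((-2)·(-20/9−2) + (-20/9)·(2−0) + 6·(0−(-20/9))) = ½·(76/9 − 40/9 + 40/3) = 26/3, so the A_2-coordinate is 1/3.
[A_1A_2P] = ½·((-2)·(-8−(-20/9)) + (-8)·(-20/9−0) + (-20/9)·(0−(-8))) = ½·(104/9 + 160/9 − 160/9) = 52/9, so the A_3-coordinate is 2/9.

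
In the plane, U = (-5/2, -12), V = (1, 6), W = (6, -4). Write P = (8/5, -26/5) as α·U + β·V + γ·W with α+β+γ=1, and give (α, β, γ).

(2/5, 1/5, 2/5)

Signed area of the reference triangle: [UVW] = ½·((-5/2)·(6−(-4)) + 1·(-4−(-12)) + 6·(-12−6)) = ½·(-25 + 8 − 108) = -125/2.
[PVW] = ½·((8/5)·(6−(-4)) + 1·(-4−(-26/5)) + 6·(-26/5−6)) = ½·(16 + 6/5 − 336/5) = -25, so the U-coordinate is (-25)/(-125/2) = 2/5.
[UPW] = ½·((-5/2)·(-26/5−(-4)) + (8/5)·(-4−(-12)) + 6·(-12−(-26/5))) = ½·(3 + 64/5 − 204/5) = -25/2, so the V-coordinate is 1/5.
[UVP] = ½·((-5/2)·(6−(-26/5)) + 1·(-26/5−(-12)) + (8/5)·(-12−6)) = ½·(-28 + 34/5 − 144/5) = -25, so the W-coordinate is 2/5.
Check: 2/5 + 1/5 + 2/5 = 1.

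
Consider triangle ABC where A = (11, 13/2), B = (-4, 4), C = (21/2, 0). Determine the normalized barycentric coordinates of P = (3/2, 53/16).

Signed area of the reference triangle: [ABC] = ½·(11·(4−0) + (-4)·(0−(13/2)) + (21/2)·(13/2−4)) = ½·(44 + 26 + 105/4) = 385/8.
[PBC] = ½·((3/2)·(4−0) + (-4)·(0−(53/16)) + (21/2)·(53/16−4)) = ½·(6 + 53/4 − 231/32) = 385/64, so the A-coordinate is (385/64)/(385/8) = 1/8.
[APC] = ½·(11·(53/16−0) + (3/2)·(0−(13/2)) + (21/2)·(13/2−(53/16))) = ½·(583/16 − 39/4 + 1071/32) = 1925/64, so the B-coordinate is 5/8.
[ABP] = ½·(11·(4−(53/16)) + (-4)·(53/16−(13/2)) + (3/2)·(13/2−4)) = ½·(121/16 + 51/4 + 15/4) = 385/32, so the C-coordinate is 1/4.
Check: 1/8 + 5/8 + 1/4 = 1.

(1/8, 5/8, 1/4)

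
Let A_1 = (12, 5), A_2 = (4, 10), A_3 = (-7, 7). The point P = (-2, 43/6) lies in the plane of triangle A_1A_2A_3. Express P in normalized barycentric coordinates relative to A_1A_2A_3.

Signed area of the reference triangle: [A_1A_2A_3] = ½·(12·(10−7) + 4·(7−5) + (-7)·(5−10)) = ½·(36 + 8 + 35) = 79/2.
[PA_2A_3] = ½·((-2)·(10−7) + 4·(7−(43/6)) + (-7)·(43/6−10)) = ½·(-6 − 2/3 + 119/6) = 79/12, so the A_1-coordinate is (79/12)/(79/2) = 1/6.
[A_1PA_3] = ½·(12·(43/6−7) + (-2)·(7−5) + (-7)·(5−(43/6))) = ½·(2 − 4 + 91/6) = 79/12, so the A_2-coordinate is 1/6.
[A_1A_2P] = ½·(12·(10−(43/6)) + 4·(43/6−5) + (-2)·(5−10)) = ½·(34 + 26/3 + 10) = 79/3, so the A_3-coordinate is 2/3.
Check: 1/6 + 1/6 + 2/3 = 1.

(1/6, 1/6, 2/3)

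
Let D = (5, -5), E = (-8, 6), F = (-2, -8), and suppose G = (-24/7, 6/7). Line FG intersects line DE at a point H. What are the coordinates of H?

(-11/3, 7/3)

Barycentric coordinates of G with respect to DEF: (2/7, 4/7, 1/7).
On side DE the F-coordinate is zero; dropping G's F-weight 1/7 and renormalizing the remaining 2/7 : 4/7 gives weights 1/3, 2/3 on D, E.
H = (1/3)·(5, -5) + (2/3)·(-8, 6) = (-11/3, 7/3).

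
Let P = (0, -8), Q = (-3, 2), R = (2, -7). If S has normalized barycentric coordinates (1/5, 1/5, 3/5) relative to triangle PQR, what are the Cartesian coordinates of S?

(3/5, -27/5)

S = (1/5)·P + (1/5)·Q + (3/5)·R.
x-coordinate: (1/5)·0 + (1/5)·(-3) + (3/5)·2 = 3/5.
y-coordinate: (1/5)·(-8) + (1/5)·2 + (3/5)·(-7) = -27/5.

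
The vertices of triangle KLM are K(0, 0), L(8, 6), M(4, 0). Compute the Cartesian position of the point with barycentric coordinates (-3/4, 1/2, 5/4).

(9, 3)

N = (-3/4)·K + (1/2)·L + (5/4)·M.
x-coordinate: (-3/4)·0 + (1/2)·8 + (5/4)·4 = 9.
y-coordinate: (-3/4)·0 + (1/2)·6 + (5/4)·0 = 3.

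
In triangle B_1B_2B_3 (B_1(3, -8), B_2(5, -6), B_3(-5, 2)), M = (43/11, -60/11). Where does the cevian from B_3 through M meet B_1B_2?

(24/5, -31/5)

Barycentric coordinates of M with respect to B_1B_2B_3: (1/11, 9/11, 1/11).
On side B_1B_2 the B_3-coordinate is zero; dropping M's B_3-weight 1/11 and renormalizing the remaining 1/11 : 9/11 gives weights 1/10, 9/10 on B_1, B_2.
N = (1/10)·(3, -8) + (9/10)·(5, -6) = (24/5, -31/5).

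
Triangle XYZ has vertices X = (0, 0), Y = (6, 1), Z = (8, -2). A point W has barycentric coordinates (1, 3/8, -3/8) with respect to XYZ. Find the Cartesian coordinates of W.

W = 1·X + (3/8)·Y + (-3/8)·Z.
x-coordinate: 1·0 + (3/8)·6 + (-3/8)·8 = -3/4.
y-coordinate: 1·0 + (3/8)·1 + (-3/8)·(-2) = 9/8.

(-3/4, 9/8)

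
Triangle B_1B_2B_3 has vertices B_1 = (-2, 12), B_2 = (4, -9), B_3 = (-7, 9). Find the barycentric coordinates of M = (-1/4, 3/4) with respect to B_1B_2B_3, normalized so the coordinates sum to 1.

(1/4, 1/2, 1/4)

Signed area of the reference triangle: [B_1B_2B_3] = ½·((-2)·(-9−9) + 4·(9−12) + (-7)·(12−(-9))) = ½·(36 − 12 − 147) = -123/2.
[MB_2B_3] = ½·((-1/4)·(-9−9) + 4·(9−(3/4)) + (-7)·(3/4−(-9))) = ½·(9/2 + 33 − 273/4) = -123/8, so the B_1-coordinate is (-123/8)/(-123/2) = 1/4.
[B_1MB_3] = ½·((-2)·(3/4−9) + (-1/4)·(9−12) + (-7)·(12−(3/4))) = ½·(33/2 + 3/4 − 315/4) = -123/4, so the B_2-coordinate is 1/2.
[B_1B_2M] = ½·((-2)·(-9−(3/4)) + 4·(3/4−12) + (-1/4)·(12−(-9))) = ½·(39/2 − 45 − 21/4) = -123/8, so the B_3-coordinate is 1/4.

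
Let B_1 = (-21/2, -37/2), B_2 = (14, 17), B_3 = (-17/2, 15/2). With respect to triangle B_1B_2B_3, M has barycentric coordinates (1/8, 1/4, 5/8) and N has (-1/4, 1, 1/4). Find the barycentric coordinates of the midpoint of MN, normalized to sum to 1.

Since both coordinate triples sum to 1, the midpoint's barycentrics are the componentwise average.
(1/8+-1/4)/2 = -1/16; similarly 5/8 and 7/16.

(-1/16, 5/8, 7/16)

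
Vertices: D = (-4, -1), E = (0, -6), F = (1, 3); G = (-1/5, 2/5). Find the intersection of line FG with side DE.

Barycentric coordinates of G with respect to DEF: (1/5, 1/5, 3/5).
On side DE the F-coordinate is zero; dropping G's F-weight 3/5 and renormalizing the remaining 1/5 : 1/5 gives weights 1/2, 1/2 on D, E.
H = (1/2)·(-4, -1) + (1/2)·(0, -6) = (-2, -7/2).

(-2, -7/2)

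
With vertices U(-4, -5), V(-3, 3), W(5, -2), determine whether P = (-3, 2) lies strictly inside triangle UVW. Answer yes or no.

yes

Barycentric coordinates of P: (8/69, 20/23, 1/69).
The three coordinates are positive, positive, positive; a point is interior exactly when all three are positive.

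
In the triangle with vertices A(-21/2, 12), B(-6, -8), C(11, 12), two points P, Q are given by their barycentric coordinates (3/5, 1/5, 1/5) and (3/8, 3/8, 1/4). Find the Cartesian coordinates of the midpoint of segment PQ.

Barycentric coordinates of the midpoint are the average: (39/80, 23/80, 9/40).
Converting: (39/80)·A + (23/80)·B + (9/40)·C = (-699/160, 25/4).

(-699/160, 25/4)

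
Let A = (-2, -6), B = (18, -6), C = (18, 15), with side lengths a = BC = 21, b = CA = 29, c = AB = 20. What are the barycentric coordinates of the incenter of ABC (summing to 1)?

The incenter has barycentric coordinates proportional to the opposite side lengths: (21 : 29 : 20).
Normalizing by 21+29+20 = 70 gives (3/10, 29/70, 2/7).

(3/10, 29/70, 2/7)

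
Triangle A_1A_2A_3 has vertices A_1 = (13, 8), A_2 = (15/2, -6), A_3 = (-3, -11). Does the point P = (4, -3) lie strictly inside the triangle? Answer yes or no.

yes

Barycentric coordinates of P: (98/239, 10/239, 131/239).
The three coordinates are positive, positive, positive; a point is interior exactly when all three are positive.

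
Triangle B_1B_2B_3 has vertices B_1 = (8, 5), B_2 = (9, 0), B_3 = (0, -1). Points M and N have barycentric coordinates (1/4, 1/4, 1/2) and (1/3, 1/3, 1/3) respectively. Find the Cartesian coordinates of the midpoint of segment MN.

(119/24, 25/24)

Barycentric coordinates of the midpoint are the average: (7/24, 7/24, 5/12).
Converting: (7/24)·B_1 + (7/24)·B_2 + (5/12)·B_3 = (119/24, 25/24).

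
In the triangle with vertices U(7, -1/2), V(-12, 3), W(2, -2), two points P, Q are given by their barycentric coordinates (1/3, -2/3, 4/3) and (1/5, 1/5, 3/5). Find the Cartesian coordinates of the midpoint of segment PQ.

(33/5, -83/30)

Barycentric coordinates of the midpoint are the average: (4/15, -7/30, 29/30).
Converting: (4/15)·U + (-7/30)·V + (29/30)·W = (33/5, -83/30).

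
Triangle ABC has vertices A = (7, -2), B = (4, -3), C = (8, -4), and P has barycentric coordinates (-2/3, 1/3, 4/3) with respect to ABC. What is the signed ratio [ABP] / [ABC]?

The signed ratio [ABP]/[ABC] equals the barycentric coordinate of P at vertex C, which is 4/3.

4/3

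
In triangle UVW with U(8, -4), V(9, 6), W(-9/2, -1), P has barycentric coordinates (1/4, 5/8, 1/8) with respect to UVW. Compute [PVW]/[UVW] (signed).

1/4

The signed ratio [PVW]/[UVW] equals the barycentric coordinate of P at vertex U, which is 1/4.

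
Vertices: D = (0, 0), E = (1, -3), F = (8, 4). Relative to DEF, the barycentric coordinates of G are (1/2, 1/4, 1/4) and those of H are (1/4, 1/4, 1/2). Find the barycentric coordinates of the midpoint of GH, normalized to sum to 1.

Since both coordinate triples sum to 1, the midpoint's barycentrics are the componentwise average.
(1/2+1/4)/2 = 3/8; similarly 1/4 and 3/8.

(3/8, 1/4, 3/8)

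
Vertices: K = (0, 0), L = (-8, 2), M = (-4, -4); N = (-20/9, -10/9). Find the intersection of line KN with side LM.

Barycentric coordinates of N with respect to KLM: (5/9, 1/9, 1/3).
On side LM the K-coordinate is zero; dropping N's K-weight 5/9 and renormalizing the remaining 1/9 : 1/3 gives weights 1/4, 3/4 on L, M.
J = (1/4)·(-8, 2) + (3/4)·(-4, -4) = (-5, -5/2).

(-5, -5/2)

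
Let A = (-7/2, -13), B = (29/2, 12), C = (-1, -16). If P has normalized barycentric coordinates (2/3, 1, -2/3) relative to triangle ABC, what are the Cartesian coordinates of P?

P = (2/3)·A + 1·B + (-2/3)·C.
x-coordinate: (2/3)·(-7/2) + 1·(29/2) + (-2/3)·(-1) = 77/6.
y-coordinate: (2/3)·(-13) + 1·12 + (-2/3)·(-16) = 14.

(77/6, 14)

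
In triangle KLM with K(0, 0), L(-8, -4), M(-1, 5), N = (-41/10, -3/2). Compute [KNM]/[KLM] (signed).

[KLM] = ½·(0·(-4−5) + (-8)·(5−0) + (-1)·(0−(-4))) = ½·(0 − 40 − 4) = -22.
[KNM] = ½·(0·(-3/2−5) + (-41/10)·(5−0) + (-1)·(0−(-3/2))) = ½·(0 − 41/2 − 3/2) = -11, so the ratio is (-11)/(-22) = 1/2.

1/2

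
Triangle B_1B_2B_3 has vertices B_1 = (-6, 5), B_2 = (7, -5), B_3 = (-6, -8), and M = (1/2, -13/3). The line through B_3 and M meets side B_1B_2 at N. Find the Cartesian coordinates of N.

Barycentric coordinates of M with respect to B_1B_2B_3: (1/6, 1/2, 1/3).
On side B_1B_2 the B_3-coordinate is zero; dropping M's B_3-weight 1/3 and renormalizing the remaining 1/6 : 1/2 gives weights 1/4, 3/4 on B_1, B_2.
N = (1/4)·(-6, 5) + (3/4)·(7, -5) = (15/4, -5/2).

(15/4, -5/2)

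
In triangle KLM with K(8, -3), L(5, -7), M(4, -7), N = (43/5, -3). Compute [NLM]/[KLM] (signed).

[KLM] = ½·(8·(-7−(-7)) + 5·(-7−(-3)) + 4·(-3−(-7))) = ½·(0 − 20 + 16) = -2.
[NLM] = ½·((43/5)·(-7−(-7)) + 5·(-7−(-3)) + 4·(-3−(-7))) = ½·(0 − 20 + 16) = -2, so the ratio is (-2)/(-2) = 1.

1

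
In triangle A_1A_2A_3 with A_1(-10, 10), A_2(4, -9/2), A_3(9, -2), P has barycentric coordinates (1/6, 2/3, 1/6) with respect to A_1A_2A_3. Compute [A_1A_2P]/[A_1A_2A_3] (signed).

1/6

The signed ratio [A_1A_2P]/[A_1A_2A_3] equals the barycentric coordinate of P at vertex A_3, which is 1/6.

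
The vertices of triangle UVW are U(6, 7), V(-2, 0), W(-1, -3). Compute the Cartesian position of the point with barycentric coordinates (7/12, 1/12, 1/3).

P = (7/12)·U + (1/12)·V + (1/3)·W.
x-coordinate: (7/12)·6 + (1/12)·(-2) + (1/3)·(-1) = 3.
y-coordinate: (7/12)·7 + (1/12)·0 + (1/3)·(-3) = 37/12.

(3, 37/12)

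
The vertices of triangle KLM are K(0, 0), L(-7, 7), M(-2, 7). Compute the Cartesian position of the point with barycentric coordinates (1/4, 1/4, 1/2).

N = (1/4)·K + (1/4)·L + (1/2)·M.
x-coordinate: (1/4)·0 + (1/4)·(-7) + (1/2)·(-2) = -11/4.
y-coordinate: (1/4)·0 + (1/4)·7 + (1/2)·7 = 21/4.

(-11/4, 21/4)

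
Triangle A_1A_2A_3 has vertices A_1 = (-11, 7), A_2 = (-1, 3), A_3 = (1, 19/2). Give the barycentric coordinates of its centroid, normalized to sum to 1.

The centroid is the average of the vertices, so each weight is 1/3.

(1/3, 1/3, 1/3)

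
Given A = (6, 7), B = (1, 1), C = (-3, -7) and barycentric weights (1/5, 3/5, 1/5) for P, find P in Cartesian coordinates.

(6/5, 3/5)

P = (1/5)·A + (3/5)·B + (1/5)·C.
x-coordinate: (1/5)·6 + (3/5)·1 + (1/5)·(-3) = 6/5.
y-coordinate: (1/5)·7 + (3/5)·1 + (1/5)·(-7) = 3/5.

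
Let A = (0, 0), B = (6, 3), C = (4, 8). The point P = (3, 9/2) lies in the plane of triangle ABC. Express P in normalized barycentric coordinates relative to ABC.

Signed area of the reference triangle: [ABC] = ½·(0·(3−8) + 6·(8−0) + 4·(0−3)) = ½·(0 + 48 − 12) = 18.
[PBC] = ½·(3·(3−8) + 6·(8−(9/2)) + 4·(9/2−3)) = ½·(-15 + 21 + 6) = 6, so the A-coordinate is 6/18 = 1/3.
[APC] = ½·(0·(9/2−8) + 3·(8−0) + 4·(0−(9/2))) = ½·(0 + 24 − 18) = 3, so the B-coordinate is 1/6.
[ABP] = ½·(0·(3−(9/2)) + 6·(9/2−0) + 3·(0−3)) = ½·(0 + 27 − 9) = 9, so the C-coordinate is 1/2.
Check: 1/3 + 1/6 + 1/2 = 1.

(1/3, 1/6, 1/2)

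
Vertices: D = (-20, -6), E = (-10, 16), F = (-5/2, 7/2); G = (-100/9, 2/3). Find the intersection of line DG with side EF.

Barycentric coordinates of G with respect to DEF: (4/9, 1/9, 4/9).
On side EF the D-coordinate is zero; dropping G's D-weight 4/9 and renormalizing the remaining 1/9 : 4/9 gives weights 1/5, 4/5 on E, F.
H = (1/5)·(-10, 16) + (4/5)·(-5/2, 7/2) = (-4, 6).

(-4, 6)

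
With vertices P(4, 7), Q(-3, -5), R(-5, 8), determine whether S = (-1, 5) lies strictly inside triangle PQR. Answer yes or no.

Barycentric coordinates of S: (2/5, 1/5, 2/5).
The three coordinates are positive, positive, positive; a point is interior exactly when all three are positive.

yes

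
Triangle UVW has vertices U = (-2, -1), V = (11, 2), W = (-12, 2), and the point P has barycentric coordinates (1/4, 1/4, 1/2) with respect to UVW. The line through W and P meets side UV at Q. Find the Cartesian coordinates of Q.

Line WP meets UV where the W-coordinate vanishes; zeroing P's W-weight and renormalizing leaves U, V-weights 1/4 : 1/4 → (1/2, 1/2).
So Q = (1/2)·U + (1/2)·V = (9/2, 1/2).

(9/2, 1/2)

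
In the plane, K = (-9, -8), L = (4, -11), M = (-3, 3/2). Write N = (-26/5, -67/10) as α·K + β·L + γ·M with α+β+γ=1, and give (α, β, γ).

(3/5, 1/5, 1/5)

Signed area of the reference triangle: [KLM] = ½·((-9)·(-11−(3/2)) + 4·(3/2−(-8)) + (-3)·(-8−(-11))) = ½·(225/2 + 38 − 9) = 283/4.
[NLM] = ½·((-26/5)·(-11−(3/2)) + 4·(3/2−(-67/10)) + (-3)·(-67/10−(-11))) = ½·(65 + 164/5 − 129/10) = 849/20, so the K-coordinate is (849/20)/(283/4) = 3/5.
[KNM] = ½·((-9)·(-67/10−(3/2)) + (-26/5)·(3/2−(-8)) + (-3)·(-8−(-67/10))) = ½·(369/5 − 247/5 + 39/10) = 283/20, so the L-coordinate is 1/5.
[KLN] = ½·((-9)·(-11−(-67/10)) + 4·(-67/10−(-8)) + (-26/5)·(-8−(-11))) = ½·(387/10 + 26/5 − 78/5) = 283/20, so the M-coordinate is 1/5.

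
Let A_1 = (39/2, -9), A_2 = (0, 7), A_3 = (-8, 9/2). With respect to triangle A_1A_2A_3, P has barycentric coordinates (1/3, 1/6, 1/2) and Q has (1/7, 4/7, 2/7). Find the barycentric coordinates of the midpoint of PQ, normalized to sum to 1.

(5/21, 31/84, 11/28)

Since both coordinate triples sum to 1, the midpoint's barycentrics are the componentwise average.
(1/3+1/7)/2 = 5/21; similarly 31/84 and 11/28.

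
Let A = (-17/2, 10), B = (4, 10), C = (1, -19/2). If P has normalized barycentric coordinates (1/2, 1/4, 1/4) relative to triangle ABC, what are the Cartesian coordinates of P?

P = (1/2)·A + (1/4)·B + (1/4)·C.
x-coordinate: (1/2)·(-17/2) + (1/4)·4 + (1/4)·1 = -3.
y-coordinate: (1/2)·10 + (1/4)·10 + (1/4)·(-19/2) = 41/8.

(-3, 41/8)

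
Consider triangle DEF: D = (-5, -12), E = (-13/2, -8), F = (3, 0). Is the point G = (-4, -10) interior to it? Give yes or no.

Barycentric coordinates of G: (39/50, 2/25, 7/50).
The three coordinates are positive, positive, positive; a point is interior exactly when all three are positive.

yes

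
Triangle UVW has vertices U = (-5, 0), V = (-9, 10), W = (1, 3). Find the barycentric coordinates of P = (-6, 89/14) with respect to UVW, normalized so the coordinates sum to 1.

Signed area of the reference triangle: [UVW] = ½·((-5)·(10−3) + (-9)·(3−0) + 1·(0−10)) = ½·(-35 − 27 − 10) = -36.
[PVW] = ½·((-6)·(10−3) + (-9)·(3−(89/14)) + 1·(89/14−10)) = ½·(-42 + 423/14 − 51/14) = -54/7, so the U-coordinate is (-54/7)/(-36) = 3/14.
[UPW] = ½·((-5)·(89/14−3) + (-6)·(3−0) + 1·(0−(89/14))) = ½·(-235/14 − 18 − 89/14) = -144/7, so the V-coordinate is 4/7.
[UVP] = ½·((-5)·(10−(89/14)) + (-9)·(89/14−0) + (-6)·(0−10)) = ½·(-255/14 − 801/14 + 60) = -54/7, so the W-coordinate is 3/14.
Check: 3/14 + 4/7 + 3/14 = 1.

(3/14, 4/7, 3/14)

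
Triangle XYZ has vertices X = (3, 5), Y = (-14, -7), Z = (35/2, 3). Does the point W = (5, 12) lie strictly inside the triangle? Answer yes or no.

Barycentric coordinates of W: (817/416, -211/416, -95/208).
The three coordinates are positive, negative, negative; a point is interior exactly when all three are positive.

no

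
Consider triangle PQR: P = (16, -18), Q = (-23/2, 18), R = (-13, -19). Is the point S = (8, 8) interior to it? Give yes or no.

Barycentric coordinates of S: (1473/2143, 1524/2143, -854/2143).
The three coordinates are positive, positive, negative; a point is interior exactly when all three are positive.

no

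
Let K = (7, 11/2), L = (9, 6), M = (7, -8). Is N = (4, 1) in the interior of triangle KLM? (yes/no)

no

Barycentric coordinates of N: (20/9, -3/2, 5/18).
The three coordinates are positive, negative, positive; a point is interior exactly when all three are positive.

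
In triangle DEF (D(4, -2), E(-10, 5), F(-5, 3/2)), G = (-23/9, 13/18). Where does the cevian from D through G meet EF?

Barycentric coordinates of G with respect to DEF: (1/3, 1/9, 5/9).
On side EF the D-coordinate is zero; dropping G's D-weight 1/3 and renormalizing the remaining 1/9 : 5/9 gives weights 1/6, 5/6 on E, F.
H = (1/6)·(-10, 5) + (5/6)·(-5, 3/2) = (-35/6, 25/12).

(-35/6, 25/12)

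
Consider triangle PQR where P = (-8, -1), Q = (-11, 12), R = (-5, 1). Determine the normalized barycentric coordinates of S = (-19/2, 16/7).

Signed area of the reference triangle: [PQR] = ½·((-8)·(12−1) + (-11)·(1−(-1)) + (-5)·(-1−12)) = ½·(-88 − 22 + 65) = -45/2.
[SQR] = ½·((-19/2)·(12−1) + (-11)·(1−(16/7)) + (-5)·(16/7−12)) = ½·(-209/2 + 99/7 + 340/7) = -585/28, so the P-coordinate is (-585/28)/(-45/2) = 13/14.
[PSR] = ½·((-8)·(16/7−1) + (-19/2)·(1−(-1)) + (-5)·(-1−(16/7))) = ½·(-72/7 − 19 + 115/7) = -45/7, so the Q-coordinate is 2/7.
[PQS] = ½·((-8)·(12−(16/7)) + (-11)·(16/7−(-1)) + (-19/2)·(-1−12)) = ½·(-544/7 − 253/7 + 247/2) = 135/28, so the R-coordinate is -3/14.

(13/14, 2/7, -3/14)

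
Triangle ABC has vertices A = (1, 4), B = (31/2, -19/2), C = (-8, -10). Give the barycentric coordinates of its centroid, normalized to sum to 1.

(1/3, 1/3, 1/3)

The centroid is the average of the vertices, so each weight is 1/3.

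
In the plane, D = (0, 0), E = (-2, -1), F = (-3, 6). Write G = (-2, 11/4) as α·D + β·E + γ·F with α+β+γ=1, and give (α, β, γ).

Signed area of the reference triangle: [DEF] = ½·(0·(-1−6) + (-2)·(6−0) + (-3)·(0−(-1))) = ½·(0 − 12 − 3) = -15/2.
[GEF] = ½·((-2)·(-1−6) + (-2)·(6−(11/4)) + (-3)·(11/4−(-1))) = ½·(14 − 13/2 − 45/4) = -15/8, so the D-coordinate is (-15/8)/(-15/2) = 1/4.
[DGF] = ½·(0·(11/4−6) + (-2)·(6−0) + (-3)·(0−(11/4))) = ½·(0 − 12 + 33/4) = -15/8, so the E-coordinate is 1/4.
[DEG] = ½·(0·(-1−(11/4)) + (-2)·(11/4−0) + (-2)·(0−(-1))) = ½·(0 − 11/2 − 2) = -15/4, so the F-coordinate is 1/2.
Check: 1/4 + 1/4 + 1/2 = 1.

(1/4, 1/4, 1/2)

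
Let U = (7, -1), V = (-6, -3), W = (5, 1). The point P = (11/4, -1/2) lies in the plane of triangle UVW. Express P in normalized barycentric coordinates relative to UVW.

Signed area of the reference triangle: [UVW] = ½·(7·(-3−1) + (-6)·(1−(-1)) + 5·(-1−(-3))) = ½·(-28 − 12 + 10) = -15.
[PVW] = ½·((11/4)·(-3−1) + (-6)·(1−(-1/2)) + 5·(-1/2−(-3))) = ½·(-11 − 9 + 25/2) = -15/4, so the U-coordinate is (-15/4)/(-15) = 1/4.
[UPW] = ½·(7·(-1/2−1) + (11/4)·(1−(-1)) + 5·(-1−(-1/2))) = ½·(-21/2 + 11/2 − 5/2) = -15/4, so the V-coordinate is 1/4.
[UVP] = ½·(7·(-3−(-1/2)) + (-6)·(-1/2−(-1)) + (11/4)·(-1−(-3))) = ½·(-35/2 − 3 + 11/2) = -15/2, so the W-coordinate is 1/2.
Check: 1/4 + 1/4 + 1/2 = 1.

(1/4, 1/4, 1/2)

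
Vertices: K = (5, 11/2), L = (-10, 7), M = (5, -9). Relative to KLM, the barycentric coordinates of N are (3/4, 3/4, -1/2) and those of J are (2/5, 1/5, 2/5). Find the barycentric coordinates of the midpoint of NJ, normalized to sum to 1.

Since both coordinate triples sum to 1, the midpoint's barycentrics are the componentwise average.
(3/4+2/5)/2 = 23/40; similarly 19/40 and -1/20.

(23/40, 19/40, -1/20)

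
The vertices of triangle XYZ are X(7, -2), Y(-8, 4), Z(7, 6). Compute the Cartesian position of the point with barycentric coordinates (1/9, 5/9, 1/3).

W = (1/9)·X + (5/9)·Y + (1/3)·Z.
x-coordinate: (1/9)·7 + (5/9)·(-8) + (1/3)·7 = -4/3.
y-coordinate: (1/9)·(-2) + (5/9)·4 + (1/3)·6 = 4.

(-4/3, 4)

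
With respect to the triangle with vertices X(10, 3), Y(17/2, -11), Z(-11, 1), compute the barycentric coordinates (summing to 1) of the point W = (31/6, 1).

(2/3, 1/9, 2/9)

Signed area of the reference triangle: [XYZ] = ½·(10·(-11−1) + (17/2)·(1−3) + (-11)·(3−(-11))) = ½·(-120 − 17 − 154) = -291/2.
[WYZ] = ½·((31/6)·(-11−1) + (17/2)·(1−1) + (-11)·(1−(-11))) = ½·(-62 + 0 − 132) = -97, so the X-coordinate is (-97)/(-291/2) = 2/3.
[XWZ] = ½·(10·(1−1) + (31/6)·(1−3) + (-11)·(3−1)) = ½·(0 − 31/3 − 22) = -97/6, so the Y-coordinate is 1/9.
[XYW] = ½·(10·(-11−1) + (17/2)·(1−3) + (31/6)·(3−(-11))) = ½·(-120 − 17 + 217/3) = -97/3, so the Z-coordinate is 2/9.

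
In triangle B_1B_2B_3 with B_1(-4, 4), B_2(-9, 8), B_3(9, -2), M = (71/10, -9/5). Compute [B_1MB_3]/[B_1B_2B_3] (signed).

[B_1B_2B_3] = ½·((-4)·(8−(-2)) + (-9)·(-2−4) + 9·(4−8)) = ½·(-40 + 54 − 36) = -11.
[B_1MB_3] = ½·((-4)·(-9/5−(-2)) + (71/10)·(-2−4) + 9·(4−(-9/5))) = ½·(-4/5 − 213/5 + 261/5) = 22/5, so the ratio is (22/5)/(-11) = -2/5.

-2/5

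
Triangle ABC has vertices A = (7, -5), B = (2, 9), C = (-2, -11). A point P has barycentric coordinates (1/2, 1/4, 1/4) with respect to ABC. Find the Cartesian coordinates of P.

(7/2, -3)

P = (1/2)·A + (1/4)·B + (1/4)·C.
x-coordinate: (1/2)·7 + (1/4)·2 + (1/4)·(-2) = 7/2.
y-coordinate: (1/2)·(-5) + (1/4)·9 + (1/4)·(-11) = -3.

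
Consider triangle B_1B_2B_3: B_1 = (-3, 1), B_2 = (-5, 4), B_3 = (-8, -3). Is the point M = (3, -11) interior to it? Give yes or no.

no

Barycentric coordinates of M: (101/23, -84/23, 6/23).
The three coordinates are positive, negative, positive; a point is interior exactly when all three are positive.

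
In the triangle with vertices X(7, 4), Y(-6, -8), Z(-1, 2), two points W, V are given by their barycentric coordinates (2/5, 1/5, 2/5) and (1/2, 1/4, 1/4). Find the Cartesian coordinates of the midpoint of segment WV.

Barycentric coordinates of the midpoint are the average: (9/20, 9/40, 13/40).
Converting: (9/20)·X + (9/40)·Y + (13/40)·Z = (59/40, 13/20).

(59/40, 13/20)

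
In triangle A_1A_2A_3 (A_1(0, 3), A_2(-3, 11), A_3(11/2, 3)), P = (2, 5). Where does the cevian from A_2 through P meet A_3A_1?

Barycentric coordinates of P with respect to A_1A_2A_3: (1/4, 1/4, 1/2).
On side A_3A_1 the A_2-coordinate is zero; dropping P's A_2-weight 1/4 and renormalizing the remaining 1/2 : 1/4 gives weights 2/3, 1/3 on A_3, A_1.
Q = (2/3)·(11/2, 3) + (1/3)·(0, 3) = (11/3, 3).

(11/3, 3)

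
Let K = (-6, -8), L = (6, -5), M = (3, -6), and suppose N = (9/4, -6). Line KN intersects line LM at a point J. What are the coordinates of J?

(5, -16/3)

Barycentric coordinates of N with respect to KLM: (1/4, 1/2, 1/4).
On side LM the K-coordinate is zero; dropping N's K-weight 1/4 and renormalizing the remaining 1/2 : 1/4 gives weights 2/3, 1/3 on L, M.
J = (2/3)·(6, -5) + (1/3)·(3, -6) = (5, -16/3).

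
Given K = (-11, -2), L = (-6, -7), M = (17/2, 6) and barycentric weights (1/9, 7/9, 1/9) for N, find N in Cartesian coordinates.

(-89/18, -5)

N = (1/9)·K + (7/9)·L + (1/9)·M.
x-coordinate: (1/9)·(-11) + (7/9)·(-6) + (1/9)·(17/2) = -89/18.
y-coordinate: (1/9)·(-2) + (7/9)·(-7) + (1/9)·6 = -5.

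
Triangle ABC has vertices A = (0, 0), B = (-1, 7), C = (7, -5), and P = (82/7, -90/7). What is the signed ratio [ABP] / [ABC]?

11/7

[ABC] = ½·(0·(7−(-5)) + (-1)·(-5−0) + 7·(0−7)) = ½·(0 + 5 − 49) = -22.
[ABP] = ½·(0·(7−(-90/7)) + (-1)·(-90/7−0) + (82/7)·(0−7)) = ½·(0 + 90/7 − 82) = -242/7, so the ratio is (-242/7)/(-22) = 11/7.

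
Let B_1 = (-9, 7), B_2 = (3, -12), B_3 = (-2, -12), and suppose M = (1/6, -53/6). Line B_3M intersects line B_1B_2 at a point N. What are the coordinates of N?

Barycentric coordinates of M with respect to B_1B_2B_3: (1/6, 2/3, 1/6).
On side B_1B_2 the B_3-coordinate is zero; dropping M's B_3-weight 1/6 and renormalizing the remaining 1/6 : 2/3 gives weights 1/5, 4/5 on B_1, B_2.
N = (1/5)·(-9, 7) + (4/5)·(3, -12) = (3/5, -41/5).

(3/5, -41/5)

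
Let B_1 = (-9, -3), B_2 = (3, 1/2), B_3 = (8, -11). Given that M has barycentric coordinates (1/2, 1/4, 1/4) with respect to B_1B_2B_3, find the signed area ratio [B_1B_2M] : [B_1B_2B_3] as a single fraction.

The signed ratio [B_1B_2M]/[B_1B_2B_3] equals the barycentric coordinate of M at vertex B_3, which is 1/4.

1/4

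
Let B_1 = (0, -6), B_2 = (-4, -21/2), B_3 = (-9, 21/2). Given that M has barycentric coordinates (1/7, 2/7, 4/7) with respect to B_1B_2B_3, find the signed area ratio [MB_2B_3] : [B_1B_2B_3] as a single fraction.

1/7

The signed ratio [MB_2B_3]/[B_1B_2B_3] equals the barycentric coordinate of M at vertex B_1, which is 1/7.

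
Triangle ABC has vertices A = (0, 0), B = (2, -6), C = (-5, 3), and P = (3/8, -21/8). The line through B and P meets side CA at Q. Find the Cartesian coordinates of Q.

(-5/4, 3/4)

Barycentric coordinates of P with respect to ABC: (3/8, 1/2, 1/8).
On side CA the B-coordinate is zero; dropping P's B-weight 1/2 and renormalizing the remaining 1/8 : 3/8 gives weights 1/4, 3/4 on C, A.
Q = (1/4)·(-5, 3) + (3/4)·(0, 0) = (-5/4, 3/4).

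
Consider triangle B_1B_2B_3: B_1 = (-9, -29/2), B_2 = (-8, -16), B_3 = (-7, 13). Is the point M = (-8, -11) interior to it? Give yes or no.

Barycentric coordinates of M: (10/61, 41/61, 10/61).
The three coordinates are positive, positive, positive; a point is interior exactly when all three are positive.

yes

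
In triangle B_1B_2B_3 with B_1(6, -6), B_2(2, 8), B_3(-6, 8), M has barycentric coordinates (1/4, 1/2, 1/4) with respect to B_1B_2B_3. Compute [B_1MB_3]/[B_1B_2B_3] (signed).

1/2

The signed ratio [B_1MB_3]/[B_1B_2B_3] equals the barycentric coordinate of M at vertex B_2, which is 1/2.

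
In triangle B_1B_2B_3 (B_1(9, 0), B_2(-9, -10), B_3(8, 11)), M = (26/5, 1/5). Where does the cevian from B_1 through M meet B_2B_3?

Barycentric coordinates of M with respect to B_1B_2B_3: (3/5, 1/5, 1/5).
On side B_2B_3 the B_1-coordinate is zero; dropping M's B_1-weight 3/5 and renormalizing the remaining 1/5 : 1/5 gives weights 1/2, 1/2 on B_2, B_3.
N = (1/2)·(-9, -10) + (1/2)·(8, 11) = (-1/2, 1/2).

(-1/2, 1/2)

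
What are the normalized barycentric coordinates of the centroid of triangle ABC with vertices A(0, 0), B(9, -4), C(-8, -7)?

The centroid is the average of the vertices, so each weight is 1/3.

(1/3, 1/3, 1/3)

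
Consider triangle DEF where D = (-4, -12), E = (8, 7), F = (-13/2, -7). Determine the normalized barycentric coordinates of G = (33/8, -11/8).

Signed area of the reference triangle: [DEF] = ½·((-4)·(7−(-7)) + 8·(-7−(-12)) + (-13/2)·(-12−7)) = ½·(-56 + 40 + 247/2) = 215/4.
[GEF] = ½·((33/8)·(7−(-7)) + 8·(-7−(-11/8)) + (-13/2)·(-11/8−7)) = ½·(231/4 − 45 + 871/16) = 1075/32, so the D-coordinate is (1075/32)/(215/4) = 5/8.
[DGF] = ½·((-4)·(-11/8−(-7)) + (33/8)·(-7−(-12)) + (-13/2)·(-12−(-11/8))) = ½·(-45/2 + 165/8 + 1105/16) = 1075/32, so the E-coordinate is 5/8.
[DEG] = ½·((-4)·(7−(-11/8)) + 8·(-11/8−(-12)) + (33/8)·(-12−7)) = ½·(-67/2 + 85 − 627/8) = -215/16, so the F-coordinate is -1/4.

(5/8, 5/8, -1/4)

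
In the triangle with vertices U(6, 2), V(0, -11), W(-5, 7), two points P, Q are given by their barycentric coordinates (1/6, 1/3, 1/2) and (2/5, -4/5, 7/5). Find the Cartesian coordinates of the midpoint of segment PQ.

(-61/20, 587/60)

Barycentric coordinates of the midpoint are the average: (17/60, -7/30, 19/20).
Converting: (17/60)·U + (-7/30)·V + (19/20)·W = (-61/20, 587/60).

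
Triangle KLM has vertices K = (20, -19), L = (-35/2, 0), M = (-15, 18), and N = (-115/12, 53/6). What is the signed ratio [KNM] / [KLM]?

[KLM] = ½·(20·(0−18) + (-35/2)·(18−(-19)) + (-15)·(-19−0)) = ½·(-360 − 1295/2 + 285) = -1445/4.
[KNM] = ½·(20·(53/6−18) + (-115/12)·(18−(-19)) + (-15)·(-19−(53/6))) = ½·(-550/3 − 4255/12 + 835/2) = -1445/24, so the ratio is (-1445/24)/(-1445/4) = 1/6.

1/6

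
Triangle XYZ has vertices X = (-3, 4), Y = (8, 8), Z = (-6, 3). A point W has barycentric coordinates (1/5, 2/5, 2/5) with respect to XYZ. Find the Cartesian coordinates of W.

W = (1/5)·X + (2/5)·Y + (2/5)·Z.
x-coordinate: (1/5)·(-3) + (2/5)·8 + (2/5)·(-6) = 1/5.
y-coordinate: (1/5)·4 + (2/5)·8 + (2/5)·3 = 26/5.

(1/5, 26/5)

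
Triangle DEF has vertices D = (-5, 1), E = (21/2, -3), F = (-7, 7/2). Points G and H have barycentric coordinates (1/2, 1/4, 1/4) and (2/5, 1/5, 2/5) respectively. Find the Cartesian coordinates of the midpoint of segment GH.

Barycentric coordinates of the midpoint are the average: (9/20, 9/40, 13/40).
Converting: (9/20)·D + (9/40)·E + (13/40)·F = (-173/80, 73/80).

(-173/80, 73/80)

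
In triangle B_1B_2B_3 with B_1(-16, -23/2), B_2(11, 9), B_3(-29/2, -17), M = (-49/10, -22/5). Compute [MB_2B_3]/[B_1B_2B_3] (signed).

[B_1B_2B_3] = ½·((-16)·(9−(-17)) + 11·(-17−(-23/2)) + (-29/2)·(-23/2−9)) = ½·(-416 − 121/2 + 1189/4) = -717/8.
[MB_2B_3] = ½·((-49/10)·(9−(-17)) + 11·(-17−(-22/5)) + (-29/2)·(-22/5−9)) = ½·(-637/5 − 693/5 + 1943/10) = -717/20, so the ratio is (-717/20)/(-717/8) = 2/5.

2/5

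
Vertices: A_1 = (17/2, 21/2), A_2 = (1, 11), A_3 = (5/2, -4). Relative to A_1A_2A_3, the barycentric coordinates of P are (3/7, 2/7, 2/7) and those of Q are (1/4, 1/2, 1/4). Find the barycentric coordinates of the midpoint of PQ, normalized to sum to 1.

(19/56, 11/28, 15/56)

Since both coordinate triples sum to 1, the midpoint's barycentrics are the componentwise average.
(3/7+1/4)/2 = 19/56; similarly 11/28 and 15/56.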